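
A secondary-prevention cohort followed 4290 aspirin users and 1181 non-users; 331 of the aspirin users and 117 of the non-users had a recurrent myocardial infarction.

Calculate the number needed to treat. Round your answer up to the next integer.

NNT: 46

risk, aspirin users = 331/4290 = 0.077156
risk, non-users = 117/1181 = 0.099069
absolute risk difference = 0.021912
1 / 0.021912 = 45.637 → round up → 46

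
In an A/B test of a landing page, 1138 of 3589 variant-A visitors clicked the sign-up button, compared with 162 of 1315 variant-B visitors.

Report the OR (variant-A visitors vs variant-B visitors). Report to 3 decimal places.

OR = (1138 × 1153) / (2451 × 162) = 1312114/397062 ≈ 3.305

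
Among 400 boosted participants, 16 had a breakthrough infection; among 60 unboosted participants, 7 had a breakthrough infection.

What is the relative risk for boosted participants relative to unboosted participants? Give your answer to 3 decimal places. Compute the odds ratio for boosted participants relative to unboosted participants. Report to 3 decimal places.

RR = 0.343; OR = 0.315

risk, boosted participants = 16/400 = 0.04000
risk, unboosted participants = 7/60 = 0.11667
RR = 0.04000 / 0.11667 = 0.343
odds, boosted participants = 16/384 = 0.04167
odds, unboosted participants = 7/53 = 0.13208
OR = 0.04167 / 0.13208 = 0.315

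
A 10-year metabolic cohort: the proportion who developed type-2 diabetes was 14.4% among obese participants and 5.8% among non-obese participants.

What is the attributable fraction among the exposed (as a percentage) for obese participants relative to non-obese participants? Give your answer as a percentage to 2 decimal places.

AR% = (0.1440 − 0.0580) / 0.1440 = 0.5972 → 59.72%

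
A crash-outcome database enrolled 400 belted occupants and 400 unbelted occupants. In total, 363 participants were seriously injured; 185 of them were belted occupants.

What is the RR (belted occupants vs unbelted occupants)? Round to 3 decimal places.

RR ≈ 1.039

belted occupants without the outcome: 400 − 185 = 215
unbelted occupants with the outcome: 363 − 185 = 178
unbelted occupants without the outcome: 400 − 178 = 222
risk, belted occupants = 185/400 = 0.4625
risk, unbelted occupants = 178/400 = 0.4450
RR = 0.4625 / 0.4450 = 1.039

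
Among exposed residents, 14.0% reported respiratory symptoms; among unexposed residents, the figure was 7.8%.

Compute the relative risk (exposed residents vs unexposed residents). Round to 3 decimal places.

RR = 0.1400 / 0.0780 = 1.795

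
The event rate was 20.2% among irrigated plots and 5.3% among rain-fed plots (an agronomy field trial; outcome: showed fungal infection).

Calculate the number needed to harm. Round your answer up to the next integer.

absolute risk difference = 0.149000
1 / 0.149000 = 6.711 → round up → 7

7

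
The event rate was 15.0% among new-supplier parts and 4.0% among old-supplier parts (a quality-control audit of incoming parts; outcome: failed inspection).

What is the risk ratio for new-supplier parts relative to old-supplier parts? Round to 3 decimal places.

RR = 0.15000 / 0.04000 = 3.750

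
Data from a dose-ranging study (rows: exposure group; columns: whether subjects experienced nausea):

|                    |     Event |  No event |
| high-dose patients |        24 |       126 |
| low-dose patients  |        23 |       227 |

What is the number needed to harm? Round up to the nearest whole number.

NNH = 15

risk, high-dose patients = 24/150 = 0.160000
risk, low-dose patients = 23/250 = 0.092000
absolute risk difference = 0.068000
1 / 0.068000 = 14.706 → round up → 15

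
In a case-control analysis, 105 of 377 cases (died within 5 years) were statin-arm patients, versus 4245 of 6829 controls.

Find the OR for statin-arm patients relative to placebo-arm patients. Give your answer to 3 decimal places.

odds, statin-arm patients = 105/4245 = 0.02473
odds, placebo-arm patients = 272/2584 = 0.10526
OR = 0.02473 / 0.10526 = 0.235

OR ≈ 0.235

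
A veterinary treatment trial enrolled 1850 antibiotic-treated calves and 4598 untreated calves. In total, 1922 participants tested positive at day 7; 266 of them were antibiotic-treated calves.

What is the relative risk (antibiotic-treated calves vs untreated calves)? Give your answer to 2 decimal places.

RR ≈ 0.40

antibiotic-treated calves without the outcome: 1850 − 266 = 1584
untreated calves with the outcome: 1922 − 266 = 1656
untreated calves without the outcome: 4598 − 1656 = 2942
risk, antibiotic-treated calves = 266/1850 = 0.1438
risk, untreated calves = 1656/4598 = 0.3602
RR = 0.1438 / 0.3602 = 0.40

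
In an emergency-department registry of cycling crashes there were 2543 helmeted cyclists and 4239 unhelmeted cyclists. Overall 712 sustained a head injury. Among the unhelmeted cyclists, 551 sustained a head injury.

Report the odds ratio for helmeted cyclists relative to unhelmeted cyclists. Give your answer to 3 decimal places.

helmeted cyclists with the outcome: 712 − 551 = 161
helmeted cyclists without the outcome: 2543 − 161 = 2382
unhelmeted cyclists without the outcome: 4239 − 551 = 3688
odds, helmeted cyclists = 161/2382 = 0.0676
odds, unhelmeted cyclists = 551/3688 = 0.1494
OR = 0.0676 / 0.1494 = 0.452

OR: 0.452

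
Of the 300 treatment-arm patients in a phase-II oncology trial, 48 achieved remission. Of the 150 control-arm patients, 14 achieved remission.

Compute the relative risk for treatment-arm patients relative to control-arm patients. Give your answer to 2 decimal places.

risk, treatment-arm patients = 48/300 = 0.1600
risk, control-arm patients = 14/150 = 0.0933
RR = 0.1600 / 0.0933 = 1.71

1.71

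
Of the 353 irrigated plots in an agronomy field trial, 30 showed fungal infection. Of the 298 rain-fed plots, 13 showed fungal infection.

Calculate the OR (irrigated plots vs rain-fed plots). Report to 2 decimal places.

OR = (30 × 285) / (323 × 13) = 8550/4199 ≈ 2.04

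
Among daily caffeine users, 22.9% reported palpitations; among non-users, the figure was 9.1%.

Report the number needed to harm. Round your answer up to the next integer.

absolute risk difference = 0.138000
1 / 0.138000 = 7.246 → round up → 8

8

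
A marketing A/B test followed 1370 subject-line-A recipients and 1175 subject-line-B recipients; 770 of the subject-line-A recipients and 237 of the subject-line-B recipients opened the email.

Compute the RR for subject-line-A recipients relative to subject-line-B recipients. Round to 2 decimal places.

2.79

risk, subject-line-A recipients = 770/1370 = 0.5620
risk, subject-line-B recipients = 237/1175 = 0.2017
RR = 0.5620 / 0.2017 = 2.79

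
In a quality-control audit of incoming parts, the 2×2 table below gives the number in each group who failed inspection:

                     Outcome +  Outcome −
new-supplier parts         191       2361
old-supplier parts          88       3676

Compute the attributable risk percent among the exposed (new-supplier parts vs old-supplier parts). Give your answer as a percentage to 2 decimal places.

risk, new-supplier parts = 191/2552 = 0.07484
risk, old-supplier parts = 88/3764 = 0.02338
AR% = (0.07484 − 0.02338) / 0.07484 = 0.6876 → 68.76%

68.76%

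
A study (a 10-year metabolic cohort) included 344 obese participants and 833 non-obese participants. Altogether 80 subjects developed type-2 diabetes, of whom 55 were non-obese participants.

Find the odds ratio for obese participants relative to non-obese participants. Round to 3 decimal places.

obese participants with the outcome: 80 − 55 = 25
obese participants without the outcome: 344 − 25 = 319
non-obese participants without the outcome: 833 − 55 = 778
odds, obese participants = 25/319 = 0.0784
odds, non-obese participants = 55/778 = 0.0707
OR = 0.0784 / 0.0707 = 1.109

1.109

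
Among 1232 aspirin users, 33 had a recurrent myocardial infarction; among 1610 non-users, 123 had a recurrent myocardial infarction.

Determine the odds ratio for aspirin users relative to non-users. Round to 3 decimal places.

OR = (33 × 1487) / (1199 × 123) = 49071/147477 ≈ 0.333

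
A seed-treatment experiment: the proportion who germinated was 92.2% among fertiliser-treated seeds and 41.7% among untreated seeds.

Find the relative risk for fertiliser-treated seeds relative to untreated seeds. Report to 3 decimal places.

RR = 0.9220 / 0.4170 = 2.211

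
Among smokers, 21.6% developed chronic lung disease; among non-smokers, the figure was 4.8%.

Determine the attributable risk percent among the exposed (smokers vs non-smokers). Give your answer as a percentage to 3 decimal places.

AR% = (0.21600 − 0.04800) / 0.21600 = 0.7778 → 77.778%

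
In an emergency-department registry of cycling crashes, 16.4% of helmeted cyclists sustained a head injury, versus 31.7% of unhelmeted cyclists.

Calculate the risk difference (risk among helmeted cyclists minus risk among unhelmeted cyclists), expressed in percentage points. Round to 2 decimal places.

risk difference = 0.1640 − 0.3170 = -0.1530 → -15.30 percentage points

RD = -15.30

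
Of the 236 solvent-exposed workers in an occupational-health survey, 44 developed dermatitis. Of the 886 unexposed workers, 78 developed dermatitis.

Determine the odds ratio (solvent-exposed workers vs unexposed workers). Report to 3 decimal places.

OR = (44 × 808) / (192 × 78) = 35552/14976 ≈ 2.374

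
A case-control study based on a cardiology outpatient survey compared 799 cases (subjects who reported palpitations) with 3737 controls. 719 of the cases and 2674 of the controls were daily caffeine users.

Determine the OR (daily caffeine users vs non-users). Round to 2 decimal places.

OR = (719 × 1063) / (2674 × 80) = 764297/213920 ≈ 3.57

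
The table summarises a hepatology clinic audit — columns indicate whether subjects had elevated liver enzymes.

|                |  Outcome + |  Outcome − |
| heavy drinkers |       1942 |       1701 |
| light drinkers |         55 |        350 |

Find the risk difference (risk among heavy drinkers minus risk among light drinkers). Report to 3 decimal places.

0.397

risk, heavy drinkers = 1942/3643 = 0.5331
risk, light drinkers = 55/405 = 0.1358
risk difference = 0.5331 − 0.1358 = 0.397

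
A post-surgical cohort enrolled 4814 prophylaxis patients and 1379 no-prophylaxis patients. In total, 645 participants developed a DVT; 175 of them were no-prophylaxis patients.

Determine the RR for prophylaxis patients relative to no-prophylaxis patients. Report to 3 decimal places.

prophylaxis patients with the outcome: 645 − 175 = 470
prophylaxis patients without the outcome: 4814 − 470 = 4344
no-prophylaxis patients without the outcome: 1379 − 175 = 1204
risk, prophylaxis patients = 470/4814 = 0.0976
risk, no-prophylaxis patients = 175/1379 = 0.1269
RR = 0.0976 / 0.1269 = 0.769

0.769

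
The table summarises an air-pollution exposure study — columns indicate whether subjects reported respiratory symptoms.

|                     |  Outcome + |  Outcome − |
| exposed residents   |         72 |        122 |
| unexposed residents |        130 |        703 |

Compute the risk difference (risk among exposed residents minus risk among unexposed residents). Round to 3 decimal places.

RD: 0.215

risk, exposed residents = 72/194 = 0.3711
risk, unexposed residents = 130/833 = 0.1561
risk difference = 0.3711 − 0.1561 = 0.215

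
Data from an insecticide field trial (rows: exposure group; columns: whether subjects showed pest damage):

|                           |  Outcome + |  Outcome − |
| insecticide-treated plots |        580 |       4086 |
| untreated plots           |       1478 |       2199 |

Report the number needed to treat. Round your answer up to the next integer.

risk, insecticide-treated plots = 580/4666 = 0.124303
risk, untreated plots = 1478/3677 = 0.401958
absolute risk difference = 0.277655
1 / 0.277655 = 3.602 → round up → 4

4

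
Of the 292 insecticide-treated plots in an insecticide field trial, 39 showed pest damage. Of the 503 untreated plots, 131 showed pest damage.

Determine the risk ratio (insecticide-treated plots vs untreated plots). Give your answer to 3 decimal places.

risk, insecticide-treated plots = 39/292 = 0.1336
risk, untreated plots = 131/503 = 0.2604
RR = 0.1336 / 0.2604 = 0.513

0.513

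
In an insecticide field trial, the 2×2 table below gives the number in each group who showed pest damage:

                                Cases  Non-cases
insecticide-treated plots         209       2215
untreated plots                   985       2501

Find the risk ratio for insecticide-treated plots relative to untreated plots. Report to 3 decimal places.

RR = 0.305

risk, insecticide-treated plots = 209/2424 = 0.0862
risk, untreated plots = 985/3486 = 0.2826
RR = 0.0862 / 0.2826 = 0.305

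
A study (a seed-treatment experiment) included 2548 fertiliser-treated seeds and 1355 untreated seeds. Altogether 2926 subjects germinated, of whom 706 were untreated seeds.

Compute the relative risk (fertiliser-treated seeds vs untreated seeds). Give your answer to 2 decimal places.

fertiliser-treated seeds with the outcome: 2926 − 706 = 2220
fertiliser-treated seeds without the outcome: 2548 − 2220 = 328
untreated seeds without the outcome: 1355 − 706 = 649
risk, fertiliser-treated seeds = 2220/2548 = 0.8713
risk, untreated seeds = 706/1355 = 0.5210
RR = 0.8713 / 0.5210 = 1.67

1.67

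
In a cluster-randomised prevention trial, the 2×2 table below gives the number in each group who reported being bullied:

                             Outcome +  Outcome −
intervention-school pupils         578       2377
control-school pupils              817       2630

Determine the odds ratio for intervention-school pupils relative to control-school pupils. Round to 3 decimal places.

OR = (578 × 2630) / (2377 × 817) = 1520140/1942009 ≈ 0.783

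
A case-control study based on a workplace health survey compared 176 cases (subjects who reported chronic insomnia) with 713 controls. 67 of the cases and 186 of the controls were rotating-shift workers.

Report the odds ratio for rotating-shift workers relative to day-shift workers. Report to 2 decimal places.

OR = (67 × 527) / (186 × 109) = 35309/20274 ≈ 1.74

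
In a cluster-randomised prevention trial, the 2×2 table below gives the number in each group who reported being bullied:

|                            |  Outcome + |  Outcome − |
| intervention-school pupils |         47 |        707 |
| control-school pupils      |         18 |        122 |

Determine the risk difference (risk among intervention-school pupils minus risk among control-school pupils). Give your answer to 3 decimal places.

risk, intervention-school pupils = 47/754 = 0.0623
risk, control-school pupils = 18/140 = 0.1286
risk difference = 0.0623 − 0.1286 = -0.066

-0.066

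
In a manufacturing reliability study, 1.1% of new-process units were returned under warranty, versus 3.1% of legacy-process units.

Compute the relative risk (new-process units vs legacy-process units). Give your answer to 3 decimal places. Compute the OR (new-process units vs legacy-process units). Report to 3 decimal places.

RR = 0.01100 / 0.03100 = 0.355
odds, new-process units = 0.01100/0.98900 = 0.01112
odds, legacy-process units = 0.03100/0.96900 = 0.03199
OR = 0.01112 / 0.03199 = 0.348

RR = 0.355; OR = 0.348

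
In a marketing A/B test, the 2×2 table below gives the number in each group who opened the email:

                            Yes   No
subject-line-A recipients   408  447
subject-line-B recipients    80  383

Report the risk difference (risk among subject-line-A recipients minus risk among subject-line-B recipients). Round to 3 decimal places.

0.304

risk, subject-line-A recipients = 408/855 = 0.4772
risk, subject-line-B recipients = 80/463 = 0.1728
risk difference = 0.4772 − 0.1728 = 0.304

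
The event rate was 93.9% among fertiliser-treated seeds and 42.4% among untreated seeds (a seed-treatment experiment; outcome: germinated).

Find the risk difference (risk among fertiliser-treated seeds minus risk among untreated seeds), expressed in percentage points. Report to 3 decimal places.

RD: 51.500

risk difference = 0.9390 − 0.4240 = 0.5150 → 51.500 percentage points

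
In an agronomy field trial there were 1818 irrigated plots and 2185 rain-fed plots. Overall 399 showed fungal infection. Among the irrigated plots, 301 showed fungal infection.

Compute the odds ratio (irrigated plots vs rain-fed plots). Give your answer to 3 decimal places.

irrigated plots without the outcome: 1818 − 301 = 1517
rain-fed plots with the outcome: 399 − 301 = 98
rain-fed plots without the outcome: 2185 − 98 = 2087
odds, irrigated plots = 301/1517 = 0.19842
odds, rain-fed plots = 98/2087 = 0.04696
OR = 0.19842 / 0.04696 = 4.225

4.225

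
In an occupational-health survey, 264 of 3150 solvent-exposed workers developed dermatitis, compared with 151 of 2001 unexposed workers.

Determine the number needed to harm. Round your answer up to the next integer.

risk, solvent-exposed workers = 264/3150 = 0.083810
risk, unexposed workers = 151/2001 = 0.075462
absolute risk difference = 0.008347
1 / 0.008347 = 119.804 → round up → 120

NNH: 120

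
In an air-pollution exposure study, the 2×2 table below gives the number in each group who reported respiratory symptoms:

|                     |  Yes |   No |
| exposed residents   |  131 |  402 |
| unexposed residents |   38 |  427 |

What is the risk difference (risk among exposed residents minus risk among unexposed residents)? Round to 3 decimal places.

risk, exposed residents = 131/533 = 0.2458
risk, unexposed residents = 38/465 = 0.0817
risk difference = 0.2458 − 0.0817 = 0.164

0.164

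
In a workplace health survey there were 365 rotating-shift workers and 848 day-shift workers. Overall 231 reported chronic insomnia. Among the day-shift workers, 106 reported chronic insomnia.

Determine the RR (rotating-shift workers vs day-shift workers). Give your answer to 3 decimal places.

2.740

rotating-shift workers with the outcome: 231 − 106 = 125
rotating-shift workers without the outcome: 365 − 125 = 240
day-shift workers without the outcome: 848 − 106 = 742
risk, rotating-shift workers = 125/365 = 0.3425
risk, day-shift workers = 106/848 = 0.1250
RR = 0.3425 / 0.1250 = 2.740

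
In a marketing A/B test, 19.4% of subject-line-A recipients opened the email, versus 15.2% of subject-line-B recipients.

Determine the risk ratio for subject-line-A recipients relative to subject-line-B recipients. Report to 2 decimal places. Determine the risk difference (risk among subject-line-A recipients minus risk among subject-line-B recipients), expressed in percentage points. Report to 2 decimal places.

RR = 1.28; RD = 4.20

RR = 0.1940 / 0.1520 = 1.28
risk difference = 0.1940 − 0.1520 = 0.0420 → 4.20 percentage points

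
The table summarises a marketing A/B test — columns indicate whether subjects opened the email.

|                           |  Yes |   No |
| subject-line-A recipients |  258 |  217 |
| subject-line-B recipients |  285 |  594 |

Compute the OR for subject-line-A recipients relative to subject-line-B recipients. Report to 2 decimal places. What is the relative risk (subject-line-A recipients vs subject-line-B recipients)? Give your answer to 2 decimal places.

OR = 2.48; RR = 1.68

OR = (258 × 594) / (217 × 285) = 153252/61845 ≈ 2.48
risk, subject-line-A recipients = 258/475 = 0.5432
risk, subject-line-B recipients = 285/879 = 0.3242
RR = 0.5432 / 0.3242 = 1.68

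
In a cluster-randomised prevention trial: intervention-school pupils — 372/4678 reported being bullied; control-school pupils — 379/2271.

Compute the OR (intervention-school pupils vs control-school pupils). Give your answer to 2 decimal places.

OR = (372 × 1892) / (4306 × 379) = 703824/1631974 ≈ 0.43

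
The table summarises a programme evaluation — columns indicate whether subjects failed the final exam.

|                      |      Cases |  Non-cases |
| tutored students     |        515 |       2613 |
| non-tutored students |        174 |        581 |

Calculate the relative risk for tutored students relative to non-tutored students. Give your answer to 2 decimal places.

RR: 0.71

risk, tutored students = 515/3128 = 0.1646
risk, non-tutored students = 174/755 = 0.2305
RR = 0.1646 / 0.2305 = 0.71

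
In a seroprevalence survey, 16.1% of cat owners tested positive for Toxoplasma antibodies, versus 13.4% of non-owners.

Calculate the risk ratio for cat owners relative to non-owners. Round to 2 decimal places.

RR = 0.1610 / 0.1340 = 1.20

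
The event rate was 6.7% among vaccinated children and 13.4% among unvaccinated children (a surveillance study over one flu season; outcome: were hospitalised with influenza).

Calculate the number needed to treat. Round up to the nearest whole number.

absolute risk difference = 0.067000
1 / 0.067000 = 14.925 → round up → 15

15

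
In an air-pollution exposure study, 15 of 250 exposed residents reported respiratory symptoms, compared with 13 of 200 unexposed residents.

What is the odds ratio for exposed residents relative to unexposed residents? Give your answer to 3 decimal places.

OR = (15 × 187) / (235 × 13) = 2805/3055 ≈ 0.918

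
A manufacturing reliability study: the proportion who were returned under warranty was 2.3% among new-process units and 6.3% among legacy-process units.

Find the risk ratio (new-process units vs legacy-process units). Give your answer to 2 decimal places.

RR = 0.02300 / 0.06300 = 0.37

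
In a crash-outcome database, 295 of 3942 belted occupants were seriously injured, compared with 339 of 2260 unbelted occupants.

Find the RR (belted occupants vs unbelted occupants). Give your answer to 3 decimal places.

RR = 0.499

risk, belted occupants = 295/3942 = 0.0748
risk, unbelted occupants = 339/2260 = 0.1500
RR = 0.0748 / 0.1500 = 0.499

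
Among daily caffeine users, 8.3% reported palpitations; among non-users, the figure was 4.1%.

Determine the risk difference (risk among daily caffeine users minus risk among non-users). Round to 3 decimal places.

risk difference = 0.08300 − 0.04100 = 0.042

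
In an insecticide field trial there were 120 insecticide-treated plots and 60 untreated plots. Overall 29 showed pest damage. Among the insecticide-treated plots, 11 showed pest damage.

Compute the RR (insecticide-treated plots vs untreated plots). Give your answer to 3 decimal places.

RR: 0.306

insecticide-treated plots without the outcome: 120 − 11 = 109
untreated plots with the outcome: 29 − 11 = 18
untreated plots without the outcome: 60 − 18 = 42
risk, insecticide-treated plots = 11/120 = 0.0917
risk, untreated plots = 18/60 = 0.3000
RR = 0.0917 / 0.3000 = 0.306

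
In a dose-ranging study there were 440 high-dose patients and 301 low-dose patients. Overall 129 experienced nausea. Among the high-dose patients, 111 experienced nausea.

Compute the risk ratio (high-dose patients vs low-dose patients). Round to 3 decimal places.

RR = 4.219

high-dose patients without the outcome: 440 − 111 = 329
low-dose patients with the outcome: 129 − 111 = 18
low-dose patients without the outcome: 301 − 18 = 283
risk, high-dose patients = 111/440 = 0.2523
risk, low-dose patients = 18/301 = 0.0598
RR = 0.2523 / 0.0598 = 4.219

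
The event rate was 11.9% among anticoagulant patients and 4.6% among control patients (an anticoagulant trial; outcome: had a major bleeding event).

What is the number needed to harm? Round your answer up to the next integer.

absolute risk difference = 0.073000
1 / 0.073000 = 13.699 → round up → 14

NNH = 14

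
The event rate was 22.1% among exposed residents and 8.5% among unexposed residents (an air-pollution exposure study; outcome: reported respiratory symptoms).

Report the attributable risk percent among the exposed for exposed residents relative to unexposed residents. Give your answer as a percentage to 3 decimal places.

AR% = (0.2210 − 0.0850) / 0.2210 = 0.6154 → 61.538%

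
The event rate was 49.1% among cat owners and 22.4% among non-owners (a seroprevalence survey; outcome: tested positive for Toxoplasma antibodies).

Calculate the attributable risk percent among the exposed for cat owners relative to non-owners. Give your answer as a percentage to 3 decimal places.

AR% = (0.4910 − 0.2240) / 0.4910 = 0.5438 → 54.379%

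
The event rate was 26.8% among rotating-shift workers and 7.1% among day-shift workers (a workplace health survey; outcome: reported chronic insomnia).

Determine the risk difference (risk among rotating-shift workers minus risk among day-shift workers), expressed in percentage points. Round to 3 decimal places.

19.700

risk difference = 0.2680 − 0.0710 = 0.1970 → 19.700 percentage points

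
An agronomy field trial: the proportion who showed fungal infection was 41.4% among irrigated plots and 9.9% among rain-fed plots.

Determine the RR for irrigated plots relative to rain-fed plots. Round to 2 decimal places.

RR = 0.4140 / 0.0990 = 4.18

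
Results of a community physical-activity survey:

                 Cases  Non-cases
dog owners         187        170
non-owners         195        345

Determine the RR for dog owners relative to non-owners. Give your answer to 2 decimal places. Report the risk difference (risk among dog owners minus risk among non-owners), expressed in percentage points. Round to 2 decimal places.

RR = 1.45; RD = 16.27

risk, dog owners = 187/357 = 0.5238
risk, non-owners = 195/540 = 0.3611
RR = 0.5238 / 0.3611 = 1.45
risk difference = 0.5238 − 0.3611 = 0.1627 → 16.27 percentage points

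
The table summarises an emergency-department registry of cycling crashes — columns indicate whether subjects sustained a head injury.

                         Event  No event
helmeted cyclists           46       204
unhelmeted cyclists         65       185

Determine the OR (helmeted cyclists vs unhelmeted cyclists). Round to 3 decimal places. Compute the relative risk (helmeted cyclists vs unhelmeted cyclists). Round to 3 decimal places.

OR = 0.642; RR = 0.708

OR = (46 × 185) / (204 × 65) = 8510/13260 ≈ 0.642
risk, helmeted cyclists = 46/250 = 0.1840
risk, unhelmeted cyclists = 65/250 = 0.2600
RR = 0.1840 / 0.2600 = 0.708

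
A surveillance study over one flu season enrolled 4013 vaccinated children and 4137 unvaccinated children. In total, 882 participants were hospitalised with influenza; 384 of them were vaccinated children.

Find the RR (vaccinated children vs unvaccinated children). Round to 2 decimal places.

0.79

vaccinated children without the outcome: 4013 − 384 = 3629
unvaccinated children with the outcome: 882 − 384 = 498
unvaccinated children without the outcome: 4137 − 498 = 3639
risk, vaccinated children = 384/4013 = 0.0957
risk, unvaccinated children = 498/4137 = 0.1204
RR = 0.0957 / 0.1204 = 0.79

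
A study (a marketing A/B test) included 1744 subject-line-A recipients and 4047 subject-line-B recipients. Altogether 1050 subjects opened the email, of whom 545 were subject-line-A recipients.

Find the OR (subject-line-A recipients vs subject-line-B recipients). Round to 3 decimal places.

OR = 3.188

subject-line-A recipients without the outcome: 1744 − 545 = 1199
subject-line-B recipients with the outcome: 1050 − 545 = 505
subject-line-B recipients without the outcome: 4047 − 505 = 3542
OR = (545 × 3542) / (1199 × 505) = 1930390/605495 ≈ 3.188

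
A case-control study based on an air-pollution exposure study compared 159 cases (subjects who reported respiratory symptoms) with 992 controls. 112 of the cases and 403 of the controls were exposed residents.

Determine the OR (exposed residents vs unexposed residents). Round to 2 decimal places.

OR: 3.48

odds, exposed residents = 112/403 = 0.2779
odds, unexposed residents = 47/589 = 0.0798
OR = 0.2779 / 0.0798 = 3.48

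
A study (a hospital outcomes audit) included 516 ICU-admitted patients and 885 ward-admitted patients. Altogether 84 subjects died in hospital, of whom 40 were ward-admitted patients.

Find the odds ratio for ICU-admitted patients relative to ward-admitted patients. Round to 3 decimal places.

ICU-admitted patients with the outcome: 84 − 40 = 44
ICU-admitted patients without the outcome: 516 − 44 = 472
ward-admitted patients without the outcome: 885 − 40 = 845
OR = (44 × 845) / (472 × 40) = 37180/18880 ≈ 1.969

OR ≈ 1.969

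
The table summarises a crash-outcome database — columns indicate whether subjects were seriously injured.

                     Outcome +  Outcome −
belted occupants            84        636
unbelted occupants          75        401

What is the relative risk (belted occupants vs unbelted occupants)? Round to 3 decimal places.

risk, belted occupants = 84/720 = 0.1167
risk, unbelted occupants = 75/476 = 0.1576
RR = 0.1167 / 0.1576 = 0.740

0.740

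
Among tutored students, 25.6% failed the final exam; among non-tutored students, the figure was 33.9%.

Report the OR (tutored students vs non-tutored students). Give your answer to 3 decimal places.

OR ≈ 0.671

odds, tutored students = 0.2560/0.7440 = 0.3441
odds, non-tutored students = 0.3390/0.6610 = 0.5129
OR = 0.3441 / 0.5129 = 0.671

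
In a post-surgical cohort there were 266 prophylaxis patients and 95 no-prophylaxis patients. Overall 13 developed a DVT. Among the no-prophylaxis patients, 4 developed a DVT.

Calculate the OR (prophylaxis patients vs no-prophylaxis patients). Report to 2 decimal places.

prophylaxis patients with the outcome: 13 − 4 = 9
prophylaxis patients without the outcome: 266 − 9 = 257
no-prophylaxis patients without the outcome: 95 − 4 = 91
odds, prophylaxis patients = 9/257 = 0.03502
odds, no-prophylaxis patients = 4/91 = 0.04396
OR = 0.03502 / 0.04396 = 0.80

0.80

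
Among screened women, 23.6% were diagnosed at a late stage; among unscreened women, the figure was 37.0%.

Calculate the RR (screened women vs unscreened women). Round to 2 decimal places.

RR = 0.2360 / 0.3700 = 0.64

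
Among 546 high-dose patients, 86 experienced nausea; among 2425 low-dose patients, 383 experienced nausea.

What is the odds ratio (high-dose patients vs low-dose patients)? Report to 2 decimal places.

OR = (86 × 2042) / (460 × 383) = 175612/176180 ≈ 1.00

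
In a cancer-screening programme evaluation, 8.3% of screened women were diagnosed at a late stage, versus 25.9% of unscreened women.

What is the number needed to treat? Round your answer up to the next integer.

absolute risk difference = 0.176000
1 / 0.176000 = 5.682 → round up → 6

6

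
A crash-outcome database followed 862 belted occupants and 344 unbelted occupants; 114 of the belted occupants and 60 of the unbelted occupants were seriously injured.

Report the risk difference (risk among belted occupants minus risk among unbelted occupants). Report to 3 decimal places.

RD ≈ -0.042

risk, belted occupants = 114/862 = 0.1323
risk, unbelted occupants = 60/344 = 0.1744
risk difference = 0.1323 − 0.1744 = -0.042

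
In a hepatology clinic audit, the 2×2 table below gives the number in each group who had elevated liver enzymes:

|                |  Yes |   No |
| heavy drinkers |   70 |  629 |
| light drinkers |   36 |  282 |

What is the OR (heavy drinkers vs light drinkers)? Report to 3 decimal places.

OR = (70 × 282) / (629 × 36) = 19740/22644 ≈ 0.872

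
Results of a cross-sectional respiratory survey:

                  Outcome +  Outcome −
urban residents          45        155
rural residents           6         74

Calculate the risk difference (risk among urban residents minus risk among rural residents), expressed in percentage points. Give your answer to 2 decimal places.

risk, urban residents = 45/200 = 0.2250
risk, rural residents = 6/80 = 0.0750
risk difference = 0.2250 − 0.0750 = 0.1500 → 15.00 percentage points

RD: 15.00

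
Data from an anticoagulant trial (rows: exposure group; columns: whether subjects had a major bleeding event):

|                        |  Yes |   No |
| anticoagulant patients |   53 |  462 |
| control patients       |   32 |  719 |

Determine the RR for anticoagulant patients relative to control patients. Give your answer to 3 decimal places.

risk, anticoagulant patients = 53/515 = 0.10291
risk, control patients = 32/751 = 0.04261
RR = 0.10291 / 0.04261 = 2.415

2.415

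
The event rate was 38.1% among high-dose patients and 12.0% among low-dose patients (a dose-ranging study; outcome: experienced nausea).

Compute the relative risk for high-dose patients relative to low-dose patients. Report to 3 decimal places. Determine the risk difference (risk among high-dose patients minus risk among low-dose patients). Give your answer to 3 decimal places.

RR = 3.175; RD = 0.261

RR = 0.3810 / 0.1200 = 3.175
risk difference = 0.3810 − 0.1200 = 0.261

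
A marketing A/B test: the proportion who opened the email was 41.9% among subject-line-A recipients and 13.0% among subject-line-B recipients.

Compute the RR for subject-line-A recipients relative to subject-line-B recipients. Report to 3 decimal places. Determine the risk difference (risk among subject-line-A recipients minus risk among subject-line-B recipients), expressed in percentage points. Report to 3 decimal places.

RR = 0.4190 / 0.1300 = 3.223
risk difference = 0.4190 − 0.1300 = 0.2890 → 28.900 percentage points

RR = 3.223; RD = 28.900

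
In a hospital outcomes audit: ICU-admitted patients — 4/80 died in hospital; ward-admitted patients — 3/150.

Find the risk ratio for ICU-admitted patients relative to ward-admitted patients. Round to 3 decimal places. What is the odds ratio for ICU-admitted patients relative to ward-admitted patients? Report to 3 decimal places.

RR = 2.500; OR = 2.579

risk, ICU-admitted patients = 4/80 = 0.05000
risk, ward-admitted patients = 3/150 = 0.02000
RR = 0.05000 / 0.02000 = 2.500
odds, ICU-admitted patients = 4/76 = 0.05263
odds, ward-admitted patients = 3/147 = 0.02041
OR = 0.05263 / 0.02041 = 2.579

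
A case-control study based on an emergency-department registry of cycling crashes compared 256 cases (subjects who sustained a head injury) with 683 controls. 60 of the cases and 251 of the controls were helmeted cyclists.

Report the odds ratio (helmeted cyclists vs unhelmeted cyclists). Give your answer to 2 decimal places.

OR = (60 × 432) / (251 × 196) = 25920/49196 ≈ 0.53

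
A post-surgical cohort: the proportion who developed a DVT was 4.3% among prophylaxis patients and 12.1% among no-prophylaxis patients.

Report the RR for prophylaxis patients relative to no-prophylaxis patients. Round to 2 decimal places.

RR = 0.04300 / 0.12100 = 0.36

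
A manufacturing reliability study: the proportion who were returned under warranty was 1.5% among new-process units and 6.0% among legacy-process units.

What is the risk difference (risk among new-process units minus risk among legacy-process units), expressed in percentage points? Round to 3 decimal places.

-4.500

risk difference = 0.01500 − 0.06000 = -0.04500 → -4.500 percentage points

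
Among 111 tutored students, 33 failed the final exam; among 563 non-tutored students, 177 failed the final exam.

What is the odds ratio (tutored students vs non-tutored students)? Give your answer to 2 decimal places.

0.92

odds, tutored students = 33/78 = 0.4231
odds, non-tutored students = 177/386 = 0.4585
OR = 0.4231 / 0.4585 = 0.92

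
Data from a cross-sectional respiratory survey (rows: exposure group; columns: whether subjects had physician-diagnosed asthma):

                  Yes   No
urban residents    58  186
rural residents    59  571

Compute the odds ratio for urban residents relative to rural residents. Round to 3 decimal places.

OR = (58 × 571) / (186 × 59) = 33118/10974 ≈ 3.018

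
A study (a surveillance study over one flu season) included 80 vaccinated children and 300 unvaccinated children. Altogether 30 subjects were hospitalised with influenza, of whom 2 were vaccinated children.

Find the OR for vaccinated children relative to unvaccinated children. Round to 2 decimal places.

OR: 0.25

vaccinated children without the outcome: 80 − 2 = 78
unvaccinated children with the outcome: 30 − 2 = 28
unvaccinated children without the outcome: 300 − 28 = 272
OR = (2 × 272) / (78 × 28) = 544/2184 ≈ 0.25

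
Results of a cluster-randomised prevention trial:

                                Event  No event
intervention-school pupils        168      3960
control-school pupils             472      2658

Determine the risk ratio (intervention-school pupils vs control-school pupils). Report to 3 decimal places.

0.270

risk, intervention-school pupils = 168/4128 = 0.04070
risk, control-school pupils = 472/3130 = 0.15080
RR = 0.04070 / 0.15080 = 0.270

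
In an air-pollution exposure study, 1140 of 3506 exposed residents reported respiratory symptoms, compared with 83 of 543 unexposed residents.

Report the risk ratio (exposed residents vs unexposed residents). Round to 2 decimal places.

risk, exposed residents = 1140/3506 = 0.3252
risk, unexposed residents = 83/543 = 0.1529
RR = 0.3252 / 0.1529 = 2.13

2.13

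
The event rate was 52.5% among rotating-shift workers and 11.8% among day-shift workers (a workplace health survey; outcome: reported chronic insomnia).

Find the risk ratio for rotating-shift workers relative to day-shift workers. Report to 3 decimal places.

RR = 0.5250 / 0.1180 = 4.449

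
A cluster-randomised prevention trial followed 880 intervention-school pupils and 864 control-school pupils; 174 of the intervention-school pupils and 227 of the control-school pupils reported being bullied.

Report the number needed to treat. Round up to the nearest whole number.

NNT: 16

risk, intervention-school pupils = 174/880 = 0.197727
risk, control-school pupils = 227/864 = 0.262731
absolute risk difference = 0.065004
1 / 0.065004 = 15.384 → round up → 16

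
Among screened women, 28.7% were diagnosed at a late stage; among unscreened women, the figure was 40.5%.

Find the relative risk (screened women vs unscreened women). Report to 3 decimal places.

RR = 0.2870 / 0.4050 = 0.709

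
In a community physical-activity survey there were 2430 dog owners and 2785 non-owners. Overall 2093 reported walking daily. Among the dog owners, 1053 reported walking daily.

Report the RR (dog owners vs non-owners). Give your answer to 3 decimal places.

dog owners without the outcome: 2430 − 1053 = 1377
non-owners with the outcome: 2093 − 1053 = 1040
non-owners without the outcome: 2785 − 1040 = 1745
risk, dog owners = 1053/2430 = 0.4333
risk, non-owners = 1040/2785 = 0.3734
RR = 0.4333 / 0.3734 = 1.160

RR = 1.160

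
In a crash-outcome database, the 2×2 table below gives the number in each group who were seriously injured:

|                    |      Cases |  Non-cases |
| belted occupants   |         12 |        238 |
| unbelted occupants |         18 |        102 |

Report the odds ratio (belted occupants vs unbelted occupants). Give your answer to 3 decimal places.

0.286

odds, belted occupants = 12/238 = 0.05042
odds, unbelted occupants = 18/102 = 0.17647
OR = 0.05042 / 0.17647 = 0.286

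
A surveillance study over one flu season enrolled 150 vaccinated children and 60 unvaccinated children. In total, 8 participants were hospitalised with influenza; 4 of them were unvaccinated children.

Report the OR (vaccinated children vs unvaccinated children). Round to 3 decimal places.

vaccinated children with the outcome: 8 − 4 = 4
vaccinated children without the outcome: 150 − 4 = 146
unvaccinated children without the outcome: 60 − 4 = 56
odds, vaccinated children = 4/146 = 0.02740
odds, unvaccinated children = 4/56 = 0.07143
OR = 0.02740 / 0.07143 = 0.384

0.384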